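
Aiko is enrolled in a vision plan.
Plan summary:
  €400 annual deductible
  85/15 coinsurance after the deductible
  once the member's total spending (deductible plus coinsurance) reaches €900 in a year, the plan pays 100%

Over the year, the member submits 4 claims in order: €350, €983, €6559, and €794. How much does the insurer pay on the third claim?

Claim 1 (€350): fully absorbed by the deductible. Member owes €350 (running OOP €350). Insurer: €350 − €350 = €0.
Claim 2 (€983): €50 finishes the deductible; €933 goes to coinsurance; 15% of €933 = €139.95. Cost to member: €189.95. OOP to date €539.95. Insurer: €983 − €189.95 = €793.05.
Claim 3 (€6559): 15% coinsurance on €6559 = €983.85. Adding that to €539.95 gives €1523.80, past the €900 cap; member pays only €900 − €539.95 = €360.05. Plan pays €6559 − €360.05 = €6198.95.

€6198.95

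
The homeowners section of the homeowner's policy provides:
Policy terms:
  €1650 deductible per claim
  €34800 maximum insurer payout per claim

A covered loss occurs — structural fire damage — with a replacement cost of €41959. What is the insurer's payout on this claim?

After the deductible, €41959 − €1650 = €40309 remains.
Since €40309 > €34800, the payout is capped at €34800.

€34800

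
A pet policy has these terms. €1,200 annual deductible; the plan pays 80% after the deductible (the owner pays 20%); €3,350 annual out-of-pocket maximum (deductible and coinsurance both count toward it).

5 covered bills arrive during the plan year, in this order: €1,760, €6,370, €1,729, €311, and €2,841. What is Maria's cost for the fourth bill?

Claim 1 (€1,760): deductible takes €1,200, €560 remains; coinsurance €560 × 20% = €112. Owner owes €1,312 (running OOP €1,312).
Claim 2 (€6,370): deductible met; 20% of €6,370 = €1,274. Owner pays €1,274; OOP now €2,586.
Claim 3 (€1,729): 20% coinsurance on €1,729 = €345.80. Cost to owner: €345.80. OOP to date €2,931.80.
Claim 4 (€311): deductible already satisfied, so owner's share is 20% × €311 = €62.20. Owner owes €62.20 (running OOP €2,994).

€62.20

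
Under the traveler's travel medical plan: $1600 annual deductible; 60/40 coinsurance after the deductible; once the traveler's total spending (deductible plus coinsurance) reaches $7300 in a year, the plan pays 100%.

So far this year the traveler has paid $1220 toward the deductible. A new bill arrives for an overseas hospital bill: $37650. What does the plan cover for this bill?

$31570

$1220 of the $1600 deductible is already met, leaving $380.
After the $380 deductible portion, $37650 − $380 = $37270 is subject to coinsurance.
Coinsurance: $37270 × 40% = $14908.
Traveler responsibility before any cap: $380 + $14908 = $15288.
Adding $15288 to the $1220 already spent would give $16508, which exceeds the $7300 cap; the traveler pays just $7300 − $1220 = $6080.
Insurer pays the balance: $37650 − $6080 = $31570.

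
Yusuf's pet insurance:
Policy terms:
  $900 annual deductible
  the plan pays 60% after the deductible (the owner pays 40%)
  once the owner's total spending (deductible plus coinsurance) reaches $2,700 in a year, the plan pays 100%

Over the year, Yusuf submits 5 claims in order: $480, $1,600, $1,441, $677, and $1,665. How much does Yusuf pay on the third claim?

$576.40

Claim 1 ($480): fully absorbed by the deductible. Cost to owner: $480. OOP to date $480.
Claim 2 ($1,600): $420 to deductible, leaving $1,180; coinsurance $1,180 × 40% = $472. Owner owes $892 (running OOP $1,372).
Claim 3 ($1,441): 40% coinsurance on $1,441 = $576.40. Cost to owner: $576.40. OOP to date $1,948.40.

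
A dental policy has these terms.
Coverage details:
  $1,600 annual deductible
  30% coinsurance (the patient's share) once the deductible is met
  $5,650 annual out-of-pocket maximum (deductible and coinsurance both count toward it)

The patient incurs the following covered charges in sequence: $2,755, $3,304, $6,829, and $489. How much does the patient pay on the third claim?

$2,048.70

Bill 1, $2,755: $1,600 to deductible, leaving $1,155; 30% of $1,155 = $346.50. Patient owes $1,946.50 (running OOP $1,946.50).
Bill 2, $3,304: deductible already satisfied, so patient's share is 30% × $3,304 = $991.20. Patient owes $991.20 (running OOP $2,937.70).
Bill 3, $6,829: deductible met; 30% of $6,829 = $2,048.70. Cost to patient: $2,048.70. OOP to date $4,986.40.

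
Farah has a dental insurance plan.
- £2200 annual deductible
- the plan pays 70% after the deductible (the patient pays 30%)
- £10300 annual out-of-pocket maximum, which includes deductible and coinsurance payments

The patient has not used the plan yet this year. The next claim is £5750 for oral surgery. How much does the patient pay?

Nothing has been paid toward the £2200 deductible, so the first £2200 of this charge is applied there.
That leaves £5750 − £2200 = £3550 for coinsurance.
30% of £3550 = £1065 falls to the patient.
Patient responsibility before any cap: £2200 + £1065 = £3265.
Total out-of-pocket so far would be £0 + £3265 = £3265, below the £10300 cap — no reduction.

£3265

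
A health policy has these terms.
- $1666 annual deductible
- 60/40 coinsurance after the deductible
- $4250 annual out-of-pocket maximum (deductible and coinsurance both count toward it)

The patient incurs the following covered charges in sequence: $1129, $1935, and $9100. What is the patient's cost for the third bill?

Bill 1, $1129: fully absorbed by the deductible. Patient owes $1129 (running OOP $1129).
Bill 2, $1935: $537 finishes the deductible; $1398 goes to coinsurance; coinsurance $1398 × 40% = $559.20. Cost to patient: $1096.20. OOP to date $2225.20.
Bill 3, $9100: 40% coinsurance on $9100 = $3640. That would push OOP to $5865.20, over the $4250 cap, so patient pays $4250 − $2225.20 = $2024.80.

$2024.80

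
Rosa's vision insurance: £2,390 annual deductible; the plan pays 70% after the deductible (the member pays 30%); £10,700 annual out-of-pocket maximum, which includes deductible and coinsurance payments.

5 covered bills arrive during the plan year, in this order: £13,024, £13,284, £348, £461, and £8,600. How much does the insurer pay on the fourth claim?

£322.70

#1 (£13,024): deductible takes £2,390, £10,634 remains; coinsurance £10,634 × 30% = £3,190.20. Member pays £5,580.20; OOP now £5,580.20. Plan pays £13,024 − £5,580.20 = £7,443.80.
#2 (£13,284): 30% coinsurance on £13,284 = £3,985.20. Cost to member: £3,985.20. OOP to date £9,565.40. Insurer: £13,284 − £3,985.20 = £9,298.80.
#3 (£348): deductible met; 30% of £348 = £104.40. Cost to member: £104.40. OOP to date £9,669.80. Insurer: £348 − £104.40 = £243.60.
#4 (£461): deductible met; 30% of £461 = £138.30. Member pays £138.30; OOP now £9,808.10. Plan pays £461 − £138.30 = £322.70.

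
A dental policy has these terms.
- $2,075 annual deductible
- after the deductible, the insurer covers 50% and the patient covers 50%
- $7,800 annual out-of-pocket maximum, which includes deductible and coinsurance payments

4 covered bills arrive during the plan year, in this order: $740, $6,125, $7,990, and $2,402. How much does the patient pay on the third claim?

$3,330

Claim 1 ($740): fully absorbed by the deductible. Patient owes $740 (running OOP $740).
Claim 2 ($6,125): $1,335 finishes the deductible; $4,790 goes to coinsurance; 50% of $4,790 = $2,395. Patient pays $3,730; OOP now $4,470.
Claim 3 ($7,990): deductible met; 50% of $7,990 = $3,995. Adding that to $4,470 gives $8,465, past the $7,800 cap; patient pays only $7,800 − $4,470 = $3,330.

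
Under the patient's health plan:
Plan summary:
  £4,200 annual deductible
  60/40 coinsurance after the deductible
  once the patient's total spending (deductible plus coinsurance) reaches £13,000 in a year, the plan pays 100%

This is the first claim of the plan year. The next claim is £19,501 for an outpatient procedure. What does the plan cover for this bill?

£9,180.60

Nothing has been paid toward the £4,200 deductible, so the first £4,200 of this charge is applied there.
After the £4,200 deductible portion, £19,501 − £4,200 = £15,301 is subject to coinsurance.
Patient's 40% share of £15,301 is £6,120.40.
So the patient owes £4,200 + £6,120.40 = £10,320.40 before any cap.
Total out-of-pocket so far would be £0 + £10,320.40 = £10,320.40, below the £13,000 cap — no reduction.
The plan picks up £19,501 − £10,320.40 = £9,180.60.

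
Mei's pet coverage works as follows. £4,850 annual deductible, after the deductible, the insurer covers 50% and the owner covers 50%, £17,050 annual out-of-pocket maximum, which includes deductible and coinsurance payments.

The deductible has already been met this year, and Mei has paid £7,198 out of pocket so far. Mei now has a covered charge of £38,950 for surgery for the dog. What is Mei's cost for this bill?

£9,852

With the deductible met, the entire £38,950 is subject to coinsurance.
Owner's 50% share of £38,950 is £19,475.
That would bring total out-of-pocket to £26,673, past the £17,050 cap. The owner is capped at £17,050 − £7,198 = £9,852 on this claim.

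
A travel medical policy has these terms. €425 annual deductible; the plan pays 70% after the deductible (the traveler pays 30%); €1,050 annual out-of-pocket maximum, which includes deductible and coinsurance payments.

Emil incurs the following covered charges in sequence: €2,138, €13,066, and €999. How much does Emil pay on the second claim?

#1 (€2,138): €425 finishes the deductible; €1,713 goes to coinsurance; coinsurance €1,713 × 30% = €513.90. Traveler pays €938.90; OOP now €938.90.
#2 (€13,066): deductible already satisfied, so traveler's share is 30% × €13,066 = €3,919.80. OOP would hit €4,858.70 > €1,050, so the cap limits the traveler to €1,050 − €938.90 = €111.10.

€111.10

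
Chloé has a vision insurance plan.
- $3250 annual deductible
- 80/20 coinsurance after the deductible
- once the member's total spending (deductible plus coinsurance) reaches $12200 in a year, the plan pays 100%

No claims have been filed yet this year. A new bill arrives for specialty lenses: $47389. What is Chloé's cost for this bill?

$12077.80

The full $3250 deductible is still open; $3250 of this bill applies to it.
That leaves $47389 − $3250 = $44139 for coinsurance.
20% of $44139 = $8827.80 falls to the member.
So the member owes $3250 + $8827.80 = $12077.80 before any cap.
Total out-of-pocket so far would be $0 + $12077.80 = $12077.80, below the $12200 cap — no reduction.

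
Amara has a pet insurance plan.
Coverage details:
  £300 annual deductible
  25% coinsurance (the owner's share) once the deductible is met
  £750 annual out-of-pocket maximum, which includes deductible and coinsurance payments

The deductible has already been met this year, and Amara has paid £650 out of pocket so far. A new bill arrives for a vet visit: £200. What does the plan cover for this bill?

The deductible is already satisfied, so the full bill goes to coinsurance.
Owner's 25% share of £200 is £50.
Year-to-date out-of-pocket becomes £650 + £50 = £700, still under the £750 maximum, so no cap applies.
Insurer pays the balance: £200 − £50 = £150.

£150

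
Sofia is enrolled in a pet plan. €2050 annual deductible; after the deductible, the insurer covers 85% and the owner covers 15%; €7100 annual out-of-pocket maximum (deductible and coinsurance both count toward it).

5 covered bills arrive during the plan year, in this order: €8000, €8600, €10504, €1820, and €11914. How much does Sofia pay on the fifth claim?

€1018.90

Bill 1, €8000: deductible takes €2050, €5950 remains; owner's 15% is €892.50. Owner pays €2942.50; OOP now €2942.50.
Bill 2, €8600: deductible already satisfied, so owner's share is 15% × €8600 = €1290. Cost to owner: €1290. OOP to date €4232.50.
Bill 3, €10504: deductible already satisfied, so owner's share is 15% × €10504 = €1575.60. Owner pays €1575.60; OOP now €5808.10.
Bill 4, €1820: deductible met; 15% of €1820 = €273. Owner owes €273 (running OOP €6081.10).
Bill 5, €11914: 15% coinsurance on €11914 = €1787.10. That would push OOP to €7868.20, over the €7100 cap, so owner pays €7100 − €6081.10 = €1018.90.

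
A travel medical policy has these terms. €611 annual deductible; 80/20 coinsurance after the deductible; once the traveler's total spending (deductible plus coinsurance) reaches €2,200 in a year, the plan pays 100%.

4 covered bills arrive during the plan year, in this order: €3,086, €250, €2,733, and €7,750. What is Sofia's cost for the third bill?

Claim 1 (€3,086): deductible takes €611, €2,475 remains; coinsurance €2,475 × 20% = €495. Traveler owes €1,106 (running OOP €1,106).
Claim 2 (€250): deductible met; 20% of €250 = €50. Cost to traveler: €50. OOP to date €1,156.
Claim 3 (€2,733): deductible already satisfied, so traveler's share is 20% × €2,733 = €546.60. Cost to traveler: €546.60. OOP to date €1,702.60.

€546.60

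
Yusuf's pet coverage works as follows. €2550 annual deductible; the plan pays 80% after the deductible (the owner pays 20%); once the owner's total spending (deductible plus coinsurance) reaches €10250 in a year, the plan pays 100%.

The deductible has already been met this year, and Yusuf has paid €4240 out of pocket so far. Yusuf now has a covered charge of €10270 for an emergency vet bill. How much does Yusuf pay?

€2054

With the deductible met, the entire €10270 is subject to coinsurance.
20% of €10270 = €2054 falls to the owner.
Cumulative spending €4240 + €2054 = €6294 stays under the €10250 maximum.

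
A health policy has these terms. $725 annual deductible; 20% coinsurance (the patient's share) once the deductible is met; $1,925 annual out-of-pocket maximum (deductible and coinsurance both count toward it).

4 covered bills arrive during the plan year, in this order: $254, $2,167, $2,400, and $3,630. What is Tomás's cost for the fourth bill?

Bill 1, $254: all of it applies to the deductible. Cost to patient: $254. OOP to date $254.
Bill 2, $2,167: $471 to deductible, leaving $1,696; coinsurance $1,696 × 20% = $339.20. Cost to patient: $810.20. OOP to date $1,064.20.
Bill 3, $2,400: 20% coinsurance on $2,400 = $480. Patient owes $480 (running OOP $1,544.20).
Bill 4, $3,630: deductible already satisfied, so patient's share is 20% × $3,630 = $726. Adding that to $1,544.20 gives $2,270.20, past the $1,925 cap; patient pays only $1,925 − $1,544.20 = $380.80.

$380.80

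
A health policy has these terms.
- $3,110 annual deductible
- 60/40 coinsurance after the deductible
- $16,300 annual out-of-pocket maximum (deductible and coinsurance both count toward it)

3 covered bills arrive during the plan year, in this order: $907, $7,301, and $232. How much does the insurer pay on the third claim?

#1 ($907): all of it applies to the deductible. Patient owes $907 (running OOP $907). Insurer: $907 − $907 = $0.
#2 ($7,301): $2,203 finishes the deductible; $5,098 goes to coinsurance; 40% of $5,098 = $2,039.20. Cost to patient: $4,242.20. OOP to date $5,149.20. Insurer: $7,301 − $4,242.20 = $3,058.80.
#3 ($232): 40% coinsurance on $232 = $92.80. Patient owes $92.80 (running OOP $5,242). Insurer: $232 − $92.80 = $139.20.

$139.20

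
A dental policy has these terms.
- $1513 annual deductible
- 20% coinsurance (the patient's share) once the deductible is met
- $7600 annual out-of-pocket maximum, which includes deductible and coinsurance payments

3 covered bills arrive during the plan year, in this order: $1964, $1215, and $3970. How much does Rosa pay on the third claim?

$794

Claim 1 — $1964: $1513 finishes the deductible; $451 goes to coinsurance; patient's 20% is $90.20. Patient owes $1603.20 (running OOP $1603.20).
Claim 2 — $1215: deductible met; 20% of $1215 = $243. Patient owes $243 (running OOP $1846.20).
Claim 3 — $3970: deductible met; 20% of $3970 = $794. Patient pays $794; OOP now $2640.20.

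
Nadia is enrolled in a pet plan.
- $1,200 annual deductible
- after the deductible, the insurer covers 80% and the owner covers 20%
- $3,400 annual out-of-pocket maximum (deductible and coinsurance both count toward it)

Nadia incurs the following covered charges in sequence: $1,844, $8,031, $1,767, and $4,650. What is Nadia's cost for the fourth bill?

#1 ($1,844): $1,200 to deductible, leaving $644; owner's 20% is $128.80. Owner pays $1,328.80; OOP now $1,328.80.
#2 ($8,031): deductible met; 20% of $8,031 = $1,606.20. Cost to owner: $1,606.20. OOP to date $2,935.
#3 ($1,767): deductible already satisfied, so owner's share is 20% × $1,767 = $353.40. Cost to owner: $353.40. OOP to date $3,288.40.
#4 ($4,650): 20% coinsurance on $4,650 = $930. OOP would hit $4,218.40 > $3,400, so the cap limits the owner to $3,400 − $3,288.40 = $111.60.

$111.60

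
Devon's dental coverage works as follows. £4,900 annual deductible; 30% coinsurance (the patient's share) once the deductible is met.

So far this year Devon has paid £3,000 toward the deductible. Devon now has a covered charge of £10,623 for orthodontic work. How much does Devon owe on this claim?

£4,516.90

Deductible still to meet: £4,900 − £3,000 = £1,900.
The remaining £8,723 (= £10,623 − £1,900) moves to coinsurance.
Patient's 30% share of £8,723 is £2,616.90.
So the patient owes £1,900 + £2,616.90 = £4,516.90.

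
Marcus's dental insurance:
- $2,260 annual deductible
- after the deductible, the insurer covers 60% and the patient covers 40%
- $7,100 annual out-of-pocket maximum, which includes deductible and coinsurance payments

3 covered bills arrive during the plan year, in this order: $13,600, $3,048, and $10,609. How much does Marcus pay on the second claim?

#1 ($13,600): $2,260 finishes the deductible; $11,340 goes to coinsurance; coinsurance $11,340 × 40% = $4,536. Patient pays $6,796; OOP now $6,796.
#2 ($3,048): 40% coinsurance on $3,048 = $1,219.20. Adding that to $6,796 gives $8,015.20, past the $7,100 cap; patient pays only $7,100 − $6,796 = $304.

$304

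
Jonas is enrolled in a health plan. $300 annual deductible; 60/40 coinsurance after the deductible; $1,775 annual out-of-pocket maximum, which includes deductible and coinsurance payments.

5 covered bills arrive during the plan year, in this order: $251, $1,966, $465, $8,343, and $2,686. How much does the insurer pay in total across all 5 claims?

$11,936

Claim 1 — $251: all of it applies to the deductible. Cost to patient: $251. OOP to date $251. Plan pays $251 − $251 = $0.
Claim 2 — $1,966: $49 finishes the deductible; $1,917 goes to coinsurance; coinsurance $1,917 × 40% = $766.80. Cost to patient: $815.80. OOP to date $1,066.80. Plan pays $1,966 − $815.80 = $1,150.20.
Claim 3 — $465: deductible already satisfied, so patient's share is 40% × $465 = $186. Patient pays $186; OOP now $1,252.80. Plan pays $465 − $186 = $279.
Claim 4 — $8,343: deductible already satisfied, so patient's share is 40% × $8,343 = $3,337.20. Adding that to $1,252.80 gives $4,590, past the $1,775 cap; patient pays only $1,775 − $1,252.80 = $522.20. Insurer: $8,343 − $522.20 = $7,820.80.
Claim 5 — $2,686: deductible met; 40% of $2,686 = $1,074.40. OOP would hit $2,849.40 > $1,775, so the cap limits the patient to $1,775 − $1,775 = $0. Plan pays $2,686 − $0 = $2,686.
Insurer total = bills − patient's total = $13,711 − $1,775 = $11,936.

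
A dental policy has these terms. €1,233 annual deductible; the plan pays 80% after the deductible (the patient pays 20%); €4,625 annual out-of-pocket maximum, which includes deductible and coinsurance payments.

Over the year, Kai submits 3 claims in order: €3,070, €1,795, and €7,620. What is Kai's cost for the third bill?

Claim 1 — €3,070: deductible takes €1,233, €1,837 remains; patient's 20% is €367.40. Patient pays €1,600.40; OOP now €1,600.40.
Claim 2 — €1,795: 20% coinsurance on €1,795 = €359. Patient pays €359; OOP now €1,959.40.
Claim 3 — €7,620: deductible met; 20% of €7,620 = €1,524. Cost to patient: €1,524. OOP to date €3,483.40.

€1,524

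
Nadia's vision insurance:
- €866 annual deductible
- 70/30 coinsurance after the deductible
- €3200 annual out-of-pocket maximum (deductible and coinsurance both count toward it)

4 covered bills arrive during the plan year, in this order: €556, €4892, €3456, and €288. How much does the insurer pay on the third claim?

Claim 1 — €556: all of it applies to the deductible. Member pays €556; OOP now €556. Plan pays €556 − €556 = €0.
Claim 2 — €4892: deductible takes €310, €4582 remains; member's 30% is €1374.60. Member owes €1684.60 (running OOP €2240.60). Plan pays €4892 − €1684.60 = €3207.40.
Claim 3 — €3456: deductible met; 30% of €3456 = €1036.80. That would push OOP to €3277.40, over the €3200 cap, so member pays €3200 − €2240.60 = €959.40. Insurer: €3456 − €959.40 = €2496.60.

€2496.60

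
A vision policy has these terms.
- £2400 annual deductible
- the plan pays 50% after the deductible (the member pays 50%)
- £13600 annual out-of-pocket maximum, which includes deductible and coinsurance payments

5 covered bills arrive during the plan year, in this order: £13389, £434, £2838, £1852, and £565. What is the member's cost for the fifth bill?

£282.50

#1 (£13389): £2400 to deductible, leaving £10989; coinsurance £10989 × 50% = £5494.50. Member pays £7894.50; OOP now £7894.50.
#2 (£434): deductible already satisfied, so member's share is 50% × £434 = £217. Member pays £217; OOP now £8111.50.
#3 (£2838): deductible already satisfied, so member's share is 50% × £2838 = £1419. Member owes £1419 (running OOP £9530.50).
#4 (£1852): deductible met; 50% of £1852 = £926. Member owes £926 (running OOP £10456.50).
#5 (£565): 50% coinsurance on £565 = £282.50. Member owes £282.50 (running OOP £10739).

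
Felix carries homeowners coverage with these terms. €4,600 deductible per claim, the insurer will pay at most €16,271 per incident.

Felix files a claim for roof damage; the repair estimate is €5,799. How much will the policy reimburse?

Subtract the deductible: €5,799 − €4,600 = €1,199.
€1,199 ≤ €16,271, so the limit doesn't bind; insurer pays €1,199.

€1,199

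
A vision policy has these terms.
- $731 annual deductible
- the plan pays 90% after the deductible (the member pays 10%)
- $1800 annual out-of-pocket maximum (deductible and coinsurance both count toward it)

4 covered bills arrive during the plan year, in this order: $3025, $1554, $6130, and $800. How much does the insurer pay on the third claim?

Bill 1, $3025: $731 to deductible, leaving $2294; coinsurance $2294 × 10% = $229.40. Cost to member: $960.40. OOP to date $960.40. Insurer: $3025 − $960.40 = $2064.60.
Bill 2, $1554: deductible already satisfied, so member's share is 10% × $1554 = $155.40. Member owes $155.40 (running OOP $1115.80). Plan pays $1554 − $155.40 = $1398.60.
Bill 3, $6130: 10% coinsurance on $6130 = $613. Cost to member: $613. OOP to date $1728.80. Insurer: $6130 − $613 = $5517.

$5517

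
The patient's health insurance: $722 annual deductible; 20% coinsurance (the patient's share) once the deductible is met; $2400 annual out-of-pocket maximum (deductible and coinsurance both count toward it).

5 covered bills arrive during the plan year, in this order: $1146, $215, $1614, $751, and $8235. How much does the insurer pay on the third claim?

Bill 1, $1146: $722 finishes the deductible; $424 goes to coinsurance; 20% of $424 = $84.80. Patient pays $806.80; OOP now $806.80. Plan pays $1146 − $806.80 = $339.20.
Bill 2, $215: deductible met; 20% of $215 = $43. Patient owes $43 (running OOP $849.80). Plan pays $215 − $43 = $172.
Bill 3, $1614: 20% coinsurance on $1614 = $322.80. Patient owes $322.80 (running OOP $1172.60). Insurer: $1614 − $322.80 = $1291.20.

$1291.20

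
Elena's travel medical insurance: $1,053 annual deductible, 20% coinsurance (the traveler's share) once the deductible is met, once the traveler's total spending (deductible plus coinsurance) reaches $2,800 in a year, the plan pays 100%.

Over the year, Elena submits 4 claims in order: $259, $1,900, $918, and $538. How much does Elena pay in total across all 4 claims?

Claim 1 ($259): fully absorbed by the deductible. Cost to traveler: $259. OOP to date $259.
Claim 2 ($1,900): $794 to deductible, leaving $1,106; traveler's 20% is $221.20. Traveler pays $1,015.20; OOP now $1,274.20.
Claim 3 ($918): deductible already satisfied, so traveler's share is 20% × $918 = $183.60. Traveler pays $183.60; OOP now $1,457.80.
Claim 4 ($538): 20% coinsurance on $538 = $107.60. Cost to traveler: $107.60. OOP to date $1,565.40.
Summing the traveler's payments: $259 + $1,015.20 + $183.60 + $107.60 = $1,565.40.

$1,565.40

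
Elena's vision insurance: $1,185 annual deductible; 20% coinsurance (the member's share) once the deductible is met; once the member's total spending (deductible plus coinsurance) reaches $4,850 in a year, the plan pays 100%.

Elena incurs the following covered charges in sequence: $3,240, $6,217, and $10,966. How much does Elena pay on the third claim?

$2,010.60

Bill 1, $3,240: $1,185 finishes the deductible; $2,055 goes to coinsurance; coinsurance $2,055 × 20% = $411. Cost to member: $1,596. OOP to date $1,596.
Bill 2, $6,217: deductible met; 20% of $6,217 = $1,243.40. Member pays $1,243.40; OOP now $2,839.40.
Bill 3, $10,966: deductible already satisfied, so member's share is 20% × $10,966 = $2,193.20. Adding that to $2,839.40 gives $5,032.60, past the $4,850 cap; member pays only $4,850 − $2,839.40 = $2,010.60.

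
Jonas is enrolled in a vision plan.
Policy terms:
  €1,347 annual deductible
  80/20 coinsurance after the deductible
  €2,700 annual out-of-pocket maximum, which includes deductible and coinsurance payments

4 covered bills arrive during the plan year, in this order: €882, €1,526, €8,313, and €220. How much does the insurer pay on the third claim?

€7,172.20

Claim 1 (€882): fully absorbed by the deductible. Cost to member: €882. OOP to date €882. Insurer: €882 − €882 = €0.
Claim 2 (€1,526): €465 to deductible, leaving €1,061; member's 20% is €212.20. Member pays €677.20; OOP now €1,559.20. Plan pays €1,526 − €677.20 = €848.80.
Claim 3 (€8,313): deductible met; 20% of €8,313 = €1,662.60. That would push OOP to €3,221.80, over the €2,700 cap, so member pays €2,700 − €1,559.20 = €1,140.80. Plan pays €8,313 − €1,140.80 = €7,172.20.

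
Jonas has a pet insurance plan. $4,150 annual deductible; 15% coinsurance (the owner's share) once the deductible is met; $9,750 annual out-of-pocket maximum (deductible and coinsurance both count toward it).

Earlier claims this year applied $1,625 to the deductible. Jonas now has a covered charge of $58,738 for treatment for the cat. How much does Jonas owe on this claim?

$8,125

$1,625 of the $4,150 deductible is already met, leaving $2,525.
That leaves $58,738 − $2,525 = $56,213 for coinsurance.
15% of $56,213 = $8,431.95 falls to the owner.
That puts the owner's cost at $2,525 + $8,431.95 = $10,956.95 before any cap.
That would bring total out-of-pocket to $12,581.95, past the $9,750 cap. The owner is capped at $9,750 − $1,625 = $8,125 on this claim.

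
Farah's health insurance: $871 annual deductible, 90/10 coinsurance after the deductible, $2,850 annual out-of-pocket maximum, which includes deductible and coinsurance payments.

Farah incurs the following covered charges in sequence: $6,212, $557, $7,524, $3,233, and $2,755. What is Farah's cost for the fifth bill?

Claim 1 — $6,212: $871 to deductible, leaving $5,341; coinsurance $5,341 × 10% = $534.10. Patient owes $1,405.10 (running OOP $1,405.10).
Claim 2 — $557: deductible met; 10% of $557 = $55.70. Patient owes $55.70 (running OOP $1,460.80).
Claim 3 — $7,524: deductible already satisfied, so patient's share is 10% × $7,524 = $752.40. Patient owes $752.40 (running OOP $2,213.20).
Claim 4 — $3,233: deductible met; 10% of $3,233 = $323.30. Patient owes $323.30 (running OOP $2,536.50).
Claim 5 — $2,755: deductible already satisfied, so patient's share is 10% × $2,755 = $275.50. Patient pays $275.50; OOP now $2,812.

$275.50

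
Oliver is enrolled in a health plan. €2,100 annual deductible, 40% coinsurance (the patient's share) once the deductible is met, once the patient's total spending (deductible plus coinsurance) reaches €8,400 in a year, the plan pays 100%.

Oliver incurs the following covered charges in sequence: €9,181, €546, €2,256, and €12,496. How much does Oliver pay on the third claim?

#1 (€9,181): €2,100 finishes the deductible; €7,081 goes to coinsurance; coinsurance €7,081 × 40% = €2,832.40. Cost to patient: €4,932.40. OOP to date €4,932.40.
#2 (€546): deductible already satisfied, so patient's share is 40% × €546 = €218.40. Cost to patient: €218.40. OOP to date €5,150.80.
#3 (€2,256): deductible met; 40% of €2,256 = €902.40. Patient owes €902.40 (running OOP €6,053.20).

€902.40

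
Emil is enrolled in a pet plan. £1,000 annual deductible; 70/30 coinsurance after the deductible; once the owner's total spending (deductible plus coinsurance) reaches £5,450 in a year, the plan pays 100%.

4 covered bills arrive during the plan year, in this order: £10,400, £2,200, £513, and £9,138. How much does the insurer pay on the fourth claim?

Bill 1, £10,400: deductible takes £1,000, £9,400 remains; 30% of £9,400 = £2,820. Owner pays £3,820; OOP now £3,820. Plan pays £10,400 − £3,820 = £6,580.
Bill 2, £2,200: deductible met; 30% of £2,200 = £660. Owner pays £660; OOP now £4,480. Insurer: £2,200 − £660 = £1,540.
Bill 3, £513: deductible met; 30% of £513 = £153.90. Owner pays £153.90; OOP now £4,633.90. Plan pays £513 − £153.90 = £359.10.
Bill 4, £9,138: 30% coinsurance on £9,138 = £2,741.40. That would push OOP to £7,375.30, over the £5,450 cap, so owner pays £5,450 − £4,633.90 = £816.10. Insurer: £9,138 − £816.10 = £8,321.90.

£8,321.90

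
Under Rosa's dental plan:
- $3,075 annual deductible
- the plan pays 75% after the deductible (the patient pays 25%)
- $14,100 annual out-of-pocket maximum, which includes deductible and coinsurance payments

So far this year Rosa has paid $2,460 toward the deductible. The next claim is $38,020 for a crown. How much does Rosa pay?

$9,966.25

$2,460 of the $3,075 deductible is already met, leaving $615.
After the $615 deductible portion, $38,020 − $615 = $37,405 is subject to coinsurance.
Patient's 25% share of $37,405 is $9,351.25.
Patient responsibility before any cap: $615 + $9,351.25 = $9,966.25.
Cumulative spending $2,460 + $9,966.25 = $12,426.25 stays under the $14,100 maximum.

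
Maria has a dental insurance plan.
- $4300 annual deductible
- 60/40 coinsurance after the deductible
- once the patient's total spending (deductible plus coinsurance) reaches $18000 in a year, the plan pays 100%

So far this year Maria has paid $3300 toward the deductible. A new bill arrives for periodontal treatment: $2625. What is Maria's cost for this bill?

$1650

Remaining deductible: $4300 − $3300 = $1000.
That leaves $2625 − $1000 = $1625 for coinsurance.
40% of $1625 = $650 falls to the patient.
That puts the patient's cost at $1000 + $650 = $1650 before any cap.
Cumulative spending $3300 + $1650 = $4950 stays under the $18000 maximum.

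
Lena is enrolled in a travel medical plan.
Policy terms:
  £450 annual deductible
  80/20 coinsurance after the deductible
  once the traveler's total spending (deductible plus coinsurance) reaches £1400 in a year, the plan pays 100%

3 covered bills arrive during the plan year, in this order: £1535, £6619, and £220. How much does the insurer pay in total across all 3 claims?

Bill 1, £1535: deductible takes £450, £1085 remains; 20% of £1085 = £217. Traveler owes £667 (running OOP £667). Plan pays £1535 − £667 = £868.
Bill 2, £6619: deductible met; 20% of £6619 = £1323.80. Adding that to £667 gives £1990.80, past the £1400 cap; traveler pays only £1400 − £667 = £733. Insurer: £6619 − £733 = £5886.
Bill 3, £220: deductible met; 20% of £220 = £44. Adding that to £1400 gives £1444, past the £1400 cap; traveler pays only £1400 − £1400 = £0. Plan pays £220 − £0 = £220.
Insurer total: £868 + £5886 + £220 = £6974.

£6974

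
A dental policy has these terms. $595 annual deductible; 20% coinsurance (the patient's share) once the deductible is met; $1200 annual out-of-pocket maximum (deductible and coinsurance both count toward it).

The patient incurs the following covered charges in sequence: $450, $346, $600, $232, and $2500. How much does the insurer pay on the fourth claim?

$185.60

#1 ($450): fully absorbed by the deductible. Patient pays $450; OOP now $450. Insurer: $450 − $450 = $0.
#2 ($346): deductible takes $145, $201 remains; patient's 20% is $40.20. Cost to patient: $185.20. OOP to date $635.20. Insurer: $346 − $185.20 = $160.80.
#3 ($600): 20% coinsurance on $600 = $120. Cost to patient: $120. OOP to date $755.20. Insurer: $600 − $120 = $480.
#4 ($232): 20% coinsurance on $232 = $46.40. Cost to patient: $46.40. OOP to date $801.60. Insurer: $232 − $46.40 = $185.60.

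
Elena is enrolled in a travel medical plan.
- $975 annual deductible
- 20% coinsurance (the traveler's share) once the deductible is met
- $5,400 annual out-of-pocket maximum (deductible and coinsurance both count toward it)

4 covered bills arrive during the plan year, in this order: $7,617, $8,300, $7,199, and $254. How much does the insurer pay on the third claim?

$5,762.40

#1 ($7,617): $975 finishes the deductible; $6,642 goes to coinsurance; traveler's 20% is $1,328.40. Cost to traveler: $2,303.40. OOP to date $2,303.40. Plan pays $7,617 − $2,303.40 = $5,313.60.
#2 ($8,300): deductible met; 20% of $8,300 = $1,660. Traveler pays $1,660; OOP now $3,963.40. Plan pays $8,300 − $1,660 = $6,640.
#3 ($7,199): deductible met; 20% of $7,199 = $1,439.80. That would push OOP to $5,403.20, over the $5,400 cap, so traveler pays $5,400 − $3,963.40 = $1,436.60. Insurer: $7,199 − $1,436.60 = $5,762.40.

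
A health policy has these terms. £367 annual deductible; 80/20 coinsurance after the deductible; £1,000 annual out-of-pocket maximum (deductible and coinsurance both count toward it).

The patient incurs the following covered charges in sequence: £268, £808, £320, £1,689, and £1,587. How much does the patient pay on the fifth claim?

Claim 1 (£268): fully absorbed by the deductible. Cost to patient: £268. OOP to date £268.
Claim 2 (£808): £99 to deductible, leaving £709; coinsurance £709 × 20% = £141.80. Patient pays £240.80; OOP now £508.80.
Claim 3 (£320): 20% coinsurance on £320 = £64. Patient owes £64 (running OOP £572.80).
Claim 4 (£1,689): deductible already satisfied, so patient's share is 20% × £1,689 = £337.80. Patient owes £337.80 (running OOP £910.60).
Claim 5 (£1,587): deductible already satisfied, so patient's share is 20% × £1,587 = £317.40. Adding that to £910.60 gives £1,228, past the £1,000 cap; patient pays only £1,000 − £910.60 = £89.40.

£89.40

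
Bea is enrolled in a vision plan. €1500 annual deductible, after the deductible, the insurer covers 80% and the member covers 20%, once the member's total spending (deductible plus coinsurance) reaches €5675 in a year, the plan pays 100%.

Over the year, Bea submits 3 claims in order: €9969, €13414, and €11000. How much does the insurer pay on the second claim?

€10932.80

Claim 1 — €9969: deductible takes €1500, €8469 remains; member's 20% is €1693.80. Cost to member: €3193.80. OOP to date €3193.80. Plan pays €9969 − €3193.80 = €6775.20.
Claim 2 — €13414: 20% coinsurance on €13414 = €2682.80. That would push OOP to €5876.60, over the €5675 cap, so member pays €5675 − €3193.80 = €2481.20. Plan pays €13414 − €2481.20 = €10932.80.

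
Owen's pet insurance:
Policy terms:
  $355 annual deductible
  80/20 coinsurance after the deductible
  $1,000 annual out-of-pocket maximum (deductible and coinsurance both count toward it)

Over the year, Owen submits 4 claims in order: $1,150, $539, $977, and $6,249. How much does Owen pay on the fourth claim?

$182.80

Bill 1, $1,150: deductible takes $355, $795 remains; owner's 20% is $159. Owner pays $514; OOP now $514.
Bill 2, $539: 20% coinsurance on $539 = $107.80. Cost to owner: $107.80. OOP to date $621.80.
Bill 3, $977: deductible already satisfied, so owner's share is 20% × $977 = $195.40. Cost to owner: $195.40. OOP to date $817.20.
Bill 4, $6,249: 20% coinsurance on $6,249 = $1,249.80. OOP would hit $2,067 > $1,000, so the cap limits the owner to $1,000 − $817.20 = $182.80.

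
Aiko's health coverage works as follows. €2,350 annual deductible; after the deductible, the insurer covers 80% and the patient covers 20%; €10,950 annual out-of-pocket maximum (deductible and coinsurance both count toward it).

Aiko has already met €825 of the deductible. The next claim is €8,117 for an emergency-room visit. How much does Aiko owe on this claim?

€2,843.40

Remaining deductible: €2,350 − €825 = €1,525.
The remaining €6,592 (= €8,117 − €1,525) moves to coinsurance.
20% of €6,592 = €1,318.40 falls to the patient.
Patient responsibility before any cap: €1,525 + €1,318.40 = €2,843.40.
Cumulative spending €825 + €2,843.40 = €3,668.40 stays under the €10,950 maximum.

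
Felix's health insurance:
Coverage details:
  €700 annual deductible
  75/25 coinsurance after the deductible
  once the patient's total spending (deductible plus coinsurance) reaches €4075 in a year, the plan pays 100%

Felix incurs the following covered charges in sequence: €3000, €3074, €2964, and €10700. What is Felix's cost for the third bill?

€741

Claim 1 — €3000: €700 to deductible, leaving €2300; coinsurance €2300 × 25% = €575. Patient owes €1275 (running OOP €1275).
Claim 2 — €3074: deductible met; 25% of €3074 = €768.50. Patient pays €768.50; OOP now €2043.50.
Claim 3 — €2964: 25% coinsurance on €2964 = €741. Cost to patient: €741. OOP to date €2784.50.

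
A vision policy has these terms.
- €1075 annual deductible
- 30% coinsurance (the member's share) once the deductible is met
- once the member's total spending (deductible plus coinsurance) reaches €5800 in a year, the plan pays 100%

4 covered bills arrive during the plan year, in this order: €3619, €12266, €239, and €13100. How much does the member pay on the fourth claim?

€210.30

Claim 1 — €3619: €1075 finishes the deductible; €2544 goes to coinsurance; coinsurance €2544 × 30% = €763.20. Member pays €1838.20; OOP now €1838.20.
Claim 2 — €12266: 30% coinsurance on €12266 = €3679.80. Member owes €3679.80 (running OOP €5518).
Claim 3 — €239: deductible already satisfied, so member's share is 30% × €239 = €71.70. Member pays €71.70; OOP now €5589.70.
Claim 4 — €13100: deductible met; 30% of €13100 = €3930. OOP would hit €9519.70 > €5800, so the cap limits the member to €5800 − €5589.70 = €210.30.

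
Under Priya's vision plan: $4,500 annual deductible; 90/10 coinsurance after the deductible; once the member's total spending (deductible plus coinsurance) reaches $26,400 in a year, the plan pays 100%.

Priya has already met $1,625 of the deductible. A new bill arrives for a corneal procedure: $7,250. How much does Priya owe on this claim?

Remaining deductible: $4,500 − $1,625 = $2,875.
That leaves $7,250 − $2,875 = $4,375 for coinsurance.
10% of $4,375 = $437.50 falls to the member.
That puts the member's cost at $2,875 + $437.50 = $3,312.50 before any cap.
Cumulative spending $1,625 + $3,312.50 = $4,937.50 stays under the $26,400 maximum.

$3,312.50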